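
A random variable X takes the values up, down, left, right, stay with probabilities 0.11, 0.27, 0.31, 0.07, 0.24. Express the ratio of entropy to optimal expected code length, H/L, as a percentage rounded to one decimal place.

Entropy H = −Σ p log₂ p ≈ 2.1468 bits.
Huffman merges: 7/100+11/100→9/50; 9/50+6/25→21/50; 27/100+31/100→29/50; 21/50+29/50→1. L = 109/50 ≈ 2.1800.
Efficiency = H/L = 2.1468/2.1800 = 98.5%.

98.5%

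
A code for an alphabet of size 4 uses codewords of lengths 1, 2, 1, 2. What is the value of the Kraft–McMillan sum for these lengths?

With common denominator 2^2 = 4: Σ 2^(−ℓᵢ) = 2/4 + 1/4 + 2/4 + 1/4 = 6/4 = 1.5.

1.5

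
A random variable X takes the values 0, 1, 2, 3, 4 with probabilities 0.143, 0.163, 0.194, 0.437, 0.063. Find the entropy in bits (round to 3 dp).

H = −Σ pᵢ log₂ pᵢ.
−0.143·log₂(0.143) = 0.4012
−0.163·log₂(0.163) = 0.4266
−0.194·log₂(0.194) = 0.4590
−0.437·log₂(0.437) = 0.5219
−0.063·log₂(0.063) = 0.2513
Sum ≈ 2.0600 → 2.060 bits.

2.060 bits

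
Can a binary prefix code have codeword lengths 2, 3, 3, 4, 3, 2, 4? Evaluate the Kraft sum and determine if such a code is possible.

With common denominator 2^4 = 16: Σ 2^(−ℓᵢ) = 4/16 + 2/16 + 2/16 + 1/16 + 2/16 + 4/16 + 1/16 = 16/16 = 1.
Kraft's inequality requires Σ ≤ 1; here Σ = 1 ≤ 1, so such a prefix code exists.

1; yes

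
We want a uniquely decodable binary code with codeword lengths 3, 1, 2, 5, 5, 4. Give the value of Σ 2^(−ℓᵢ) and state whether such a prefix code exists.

1; yes

With common denominator 2^5 = 32: Σ 2^(−ℓᵢ) = 4/32 + 16/32 + 8/32 + 1/32 + 1/32 + 2/32 = 32/32 = 1.
Kraft's inequality requires Σ ≤ 1; here Σ = 1 ≤ 1, so such a prefix code exists.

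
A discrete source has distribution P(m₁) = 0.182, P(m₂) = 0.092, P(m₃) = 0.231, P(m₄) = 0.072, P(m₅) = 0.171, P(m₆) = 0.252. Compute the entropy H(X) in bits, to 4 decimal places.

H = −Σ pᵢ log₂ pᵢ.
−0.182·log₂(0.182) = 0.4474
−0.092·log₂(0.092) = 0.3167
−0.231·log₂(0.231) = 0.4883
−0.072·log₂(0.072) = 0.2733
−0.171·log₂(0.171) = 0.4357
−0.252·log₂(0.252) = 0.5011
Sum ≈ 2.4625 → 2.4625 bits.

2.4625 bits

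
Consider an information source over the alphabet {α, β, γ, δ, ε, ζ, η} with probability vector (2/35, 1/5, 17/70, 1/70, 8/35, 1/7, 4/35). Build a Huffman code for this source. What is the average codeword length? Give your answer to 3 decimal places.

Repeatedly combine the two least-probable nodes; the expected code length is the sum of the merged weights.
merge 1/70 + 2/35 → 1/14
merge 1/14 + 4/35 → 13/70
merge 1/7 + 13/70 → 23/70
merge 1/5 + 8/35 → 3/7
merge 17/70 + 23/70 → 4/7
merge 3/7 + 4/7 → 1
L = 1/14 + 13/70 + 23/70 + 3/7 + 4/7 + 1 = 181/70 ≈ 2.586 bits/symbol.

2.586 bits/symbol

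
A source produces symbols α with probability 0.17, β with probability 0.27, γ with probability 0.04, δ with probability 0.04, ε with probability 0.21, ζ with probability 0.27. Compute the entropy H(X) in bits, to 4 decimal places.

H = −Σ pᵢ log₂ pᵢ.
−0.17·log₂(0.17) = 0.4346
−0.27·log₂(0.27) = 0.5100
−0.04·log₂(0.04) = 0.1858
−0.04·log₂(0.04) = 0.1858
−0.21·log₂(0.21) = 0.4728
−0.27·log₂(0.27) = 0.5100
Sum ≈ 2.2990 → 2.2990 bits.

2.2990 bits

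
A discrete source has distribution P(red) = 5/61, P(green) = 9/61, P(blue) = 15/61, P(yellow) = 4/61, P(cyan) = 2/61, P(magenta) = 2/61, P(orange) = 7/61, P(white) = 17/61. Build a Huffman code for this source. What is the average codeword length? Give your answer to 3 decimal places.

2.672 bits/symbol

Repeatedly combine the two least-probable nodes; the expected code length is the sum of the merged weights.
merge 2/61 + 2/61 → 4/61
merge 4/61 + 4/61 → 8/61
merge 5/61 + 7/61 → 12/61
merge 8/61 + 9/61 → 17/61
merge 12/61 + 15/61 → 27/61
merge 17/61 + 17/61 → 34/61
merge 27/61 + 34/61 → 1
L = 4/61 + 8/61 + 12/61 + 17/61 + 27/61 + 34/61 + 1 = 163/61 ≈ 2.672 bits/symbol.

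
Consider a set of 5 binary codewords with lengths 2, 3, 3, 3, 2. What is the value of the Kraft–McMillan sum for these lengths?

With common denominator 2^3 = 8: Σ 2^(−ℓᵢ) = 2/8 + 1/8 + 1/8 + 1/8 + 2/8 = 7/8 = 0.875.

0.875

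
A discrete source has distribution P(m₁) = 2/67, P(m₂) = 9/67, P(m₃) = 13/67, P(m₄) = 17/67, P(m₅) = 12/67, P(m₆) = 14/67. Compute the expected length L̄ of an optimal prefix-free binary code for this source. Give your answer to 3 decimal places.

2.507 bits/symbol

Repeatedly combine the two least-probable nodes; the expected code length is the sum of the merged weights.
merge 2/67 + 9/67 → 11/67
merge 11/67 + 12/67 → 23/67
merge 13/67 + 14/67 → 27/67
merge 17/67 + 23/67 → 40/67
merge 27/67 + 40/67 → 1
L = 11/67 + 23/67 + 27/67 + 40/67 + 1 = 168/67 ≈ 2.507 bits/symbol.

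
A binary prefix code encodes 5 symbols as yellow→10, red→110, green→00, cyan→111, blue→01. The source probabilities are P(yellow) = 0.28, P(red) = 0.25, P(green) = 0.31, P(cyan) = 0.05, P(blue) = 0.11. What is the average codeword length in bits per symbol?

2.3 bits/symbol

L̄ = Σ pᵢ·ℓᵢ = 0.28·2 + 0.25·3 + 0.31·2 + 0.05·3 + 0.11·2 = 2.3 bits/symbol.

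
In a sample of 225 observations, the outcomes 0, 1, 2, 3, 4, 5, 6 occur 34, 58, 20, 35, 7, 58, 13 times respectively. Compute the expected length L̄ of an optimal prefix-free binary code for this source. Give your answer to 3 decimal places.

2.573 bits/symbol

Probabilities are the counts divided by 225.
Repeatedly combine the two least-probable nodes; the expected code length is the sum of the merged weights.
merge 7/225 + 13/225 → 4/45
merge 4/45 + 4/45 → 8/45
merge 34/225 + 7/45 → 23/75
merge 8/45 + 58/225 → 98/225
merge 58/225 + 23/75 → 127/225
merge 98/225 + 127/225 → 1
L = 4/45 + 8/45 + 23/75 + 98/225 + 127/225 + 1 = 193/75 ≈ 2.573 bits/symbol.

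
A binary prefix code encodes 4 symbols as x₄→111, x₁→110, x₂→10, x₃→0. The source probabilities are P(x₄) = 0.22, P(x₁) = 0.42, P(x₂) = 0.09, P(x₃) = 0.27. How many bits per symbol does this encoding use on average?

2.37 bits/symbol

L̄ = Σ pᵢ·ℓᵢ = 0.22·3 + 0.42·3 + 0.09·2 + 0.27·1 = 2.37 bits/symbol.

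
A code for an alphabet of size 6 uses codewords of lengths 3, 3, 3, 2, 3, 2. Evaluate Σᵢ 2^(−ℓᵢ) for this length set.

1

With common denominator 2^3 = 8: Σ 2^(−ℓᵢ) = 1/8 + 1/8 + 1/8 + 2/8 + 1/8 + 2/8 = 8/8 = 1.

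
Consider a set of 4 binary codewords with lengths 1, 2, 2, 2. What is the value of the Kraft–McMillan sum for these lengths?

1.25

With common denominator 2^2 = 4: Σ 2^(−ℓᵢ) = 2/4 + 1/4 + 1/4 + 1/4 = 5/4 = 1.25.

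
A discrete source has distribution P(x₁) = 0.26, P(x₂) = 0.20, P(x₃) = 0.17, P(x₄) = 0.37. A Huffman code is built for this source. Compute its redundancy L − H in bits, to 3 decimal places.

0.065 bits

Entropy H = −Σ p log₂ p ≈ 1.9350 bits.
Huffman merges: 17/100+1/5→37/100; 13/50+37/100→63/100; 37/100+63/100→1. L = 2 ≈ 2.0000.
L − H = 2.0000 − 1.9350 = 0.065 bits.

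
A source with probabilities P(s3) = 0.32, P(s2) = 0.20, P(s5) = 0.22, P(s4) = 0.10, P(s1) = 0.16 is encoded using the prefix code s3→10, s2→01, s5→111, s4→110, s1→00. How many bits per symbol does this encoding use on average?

2.32 bits/symbol

L̄ = Σ pᵢ·ℓᵢ = 0.32·2 + 0.20·2 + 0.22·3 + 0.10·3 + 0.16·2 = 2.32 bits/symbol.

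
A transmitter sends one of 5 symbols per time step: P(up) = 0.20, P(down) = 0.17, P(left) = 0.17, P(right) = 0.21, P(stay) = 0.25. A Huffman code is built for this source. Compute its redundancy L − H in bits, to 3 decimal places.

0.034 bits

Entropy H = −Σ p log₂ p ≈ 2.3064 bits.
Huffman merges: 17/100+17/100→17/50; 1/5+21/100→41/100; 1/4+17/50→59/100; 41/100+59/100→1. L = 117/50 ≈ 2.3400.
L − H = 2.3400 − 2.3064 = 0.034 bits.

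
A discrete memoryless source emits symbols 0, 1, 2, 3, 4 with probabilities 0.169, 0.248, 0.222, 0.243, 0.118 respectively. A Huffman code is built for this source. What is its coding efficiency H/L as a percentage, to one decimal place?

99.4%

Entropy H = −Σ p log₂ p ≈ 2.2742 bits.
Huffman merges: 59/500+169/1000→287/1000; 111/500+243/1000→93/200; 31/125+287/1000→107/200; 93/200+107/200→1. L = 2287/1000 ≈ 2.2870.
Efficiency = H/L = 2.2742/2.2870 = 99.4%.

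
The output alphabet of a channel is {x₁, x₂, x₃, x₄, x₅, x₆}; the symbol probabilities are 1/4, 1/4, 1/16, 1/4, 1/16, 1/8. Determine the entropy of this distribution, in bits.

2.375 bits

Each probability is a power of 1/2, so log₂(1/p) is an integer.
H = Σ p·log₂(1/p) = 1/4·2 + 1/4·2 + 1/16·4 + 1/4·2 + 1/16·4 + 1/8·3 = 2.375 bits.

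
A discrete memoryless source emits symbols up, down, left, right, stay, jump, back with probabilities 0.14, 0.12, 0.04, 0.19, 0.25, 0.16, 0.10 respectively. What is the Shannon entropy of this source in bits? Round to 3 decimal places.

H = −Σ pᵢ log₂ pᵢ.
−0.14·log₂(0.14) = 0.3971
−0.12·log₂(0.12) = 0.3671
−0.04·log₂(0.04) = 0.1858
−0.19·log₂(0.19) = 0.4552
−0.25·log₂(0.25) = 0.5000
−0.16·log₂(0.16) = 0.4230
−0.10·log₂(0.10) = 0.3322
Sum ≈ 2.6604 → 2.660 bits.

2.660 bits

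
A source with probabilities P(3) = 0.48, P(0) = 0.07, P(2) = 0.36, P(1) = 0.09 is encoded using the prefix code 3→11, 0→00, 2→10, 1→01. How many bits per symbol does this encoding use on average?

L̄ = Σ pᵢ·ℓᵢ = 0.48·2 + 0.07·2 + 0.36·2 + 0.09·2 = 2 bits/symbol.

2 bits/symbol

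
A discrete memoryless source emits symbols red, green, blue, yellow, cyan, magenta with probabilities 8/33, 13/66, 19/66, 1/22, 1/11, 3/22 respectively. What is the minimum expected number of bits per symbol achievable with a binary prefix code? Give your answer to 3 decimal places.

Repeatedly combine the two least-probable nodes; the expected code length is the sum of the merged weights.
merge 1/22 + 1/11 → 3/22
merge 3/22 + 3/22 → 3/11
merge 13/66 + 8/33 → 29/66
merge 3/11 + 19/66 → 37/66
merge 29/66 + 37/66 → 1
L = 3/22 + 3/11 + 29/66 + 37/66 + 1 = 53/22 ≈ 2.409 bits/symbol.

2.409 bits/symbol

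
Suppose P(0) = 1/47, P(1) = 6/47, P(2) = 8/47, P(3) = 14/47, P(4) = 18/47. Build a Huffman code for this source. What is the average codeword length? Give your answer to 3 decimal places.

2.085 bits/symbol

Repeatedly combine the two least-probable nodes; the expected code length is the sum of the merged weights.
merge 1/47 + 6/47 → 7/47
merge 7/47 + 8/47 → 15/47
merge 14/47 + 15/47 → 29/47
merge 18/47 + 29/47 → 1
L = 7/47 + 15/47 + 29/47 + 1 = 98/47 ≈ 2.085 bits/symbol.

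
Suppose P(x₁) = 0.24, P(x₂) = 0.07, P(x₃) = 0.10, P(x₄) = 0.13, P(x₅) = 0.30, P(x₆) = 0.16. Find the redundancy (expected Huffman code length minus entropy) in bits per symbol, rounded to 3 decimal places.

Entropy H = −Σ p log₂ p ≈ 2.4216 bits.
Huffman merges: 7/100+1/10→17/100; 13/100+4/25→29/100; 17/100+6/25→41/100; 29/100+3/10→59/100; 41/100+59/100→1. L = 123/50 ≈ 2.4600.
L − H = 2.4600 − 2.4216 = 0.038 bits.

0.038 bits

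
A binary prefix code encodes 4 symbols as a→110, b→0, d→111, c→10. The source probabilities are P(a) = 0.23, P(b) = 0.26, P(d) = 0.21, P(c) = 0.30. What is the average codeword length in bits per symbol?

L̄ = Σ pᵢ·ℓᵢ = 0.23·3 + 0.26·1 + 0.21·3 + 0.30·2 = 2.18 bits/symbol.

2.18 bits/symbol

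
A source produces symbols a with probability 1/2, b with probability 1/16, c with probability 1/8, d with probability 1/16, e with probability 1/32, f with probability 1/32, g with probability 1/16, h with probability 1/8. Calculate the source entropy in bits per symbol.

Each probability is a power of 1/2, so log₂(1/p) is an integer.
H = Σ p·log₂(1/p) = 1/2·1 + 1/16·4 + 1/8·3 + 1/16·4 + 1/32·5 + 1/32·5 + 1/16·4 + 1/8·3 = 2.3125 bits.

2.3125 bits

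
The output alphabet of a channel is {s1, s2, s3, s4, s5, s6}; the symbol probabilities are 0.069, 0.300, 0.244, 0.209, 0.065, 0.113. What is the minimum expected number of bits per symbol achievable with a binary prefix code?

Repeatedly combine the two least-probable nodes; the expected code length is the sum of the merged weights.
merge 13/200 + 69/1000 → 67/500
merge 113/1000 + 67/500 → 247/1000
merge 209/1000 + 61/250 → 453/1000
merge 247/1000 + 3/10 → 547/1000
merge 453/1000 + 547/1000 → 1
L = 67/500 + 247/1000 + 453/1000 + 547/1000 + 1 = 2381/1000 = 2.381 bits/symbol.

2.381 bits/symbol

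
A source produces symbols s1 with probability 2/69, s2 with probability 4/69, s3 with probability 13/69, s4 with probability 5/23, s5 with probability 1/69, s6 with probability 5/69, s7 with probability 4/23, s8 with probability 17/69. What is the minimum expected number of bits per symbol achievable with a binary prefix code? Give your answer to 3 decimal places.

Repeatedly combine the two least-probable nodes; the expected code length is the sum of the merged weights.
merge 1/69 + 2/69 → 1/23
merge 1/23 + 4/69 → 7/69
merge 5/69 + 7/69 → 4/23
merge 4/23 + 4/23 → 8/23
merge 13/69 + 5/23 → 28/69
merge 17/69 + 8/23 → 41/69
merge 28/69 + 41/69 → 1
L = 1/23 + 7/69 + 4/23 + 8/23 + 28/69 + 41/69 + 1 = 8/3 ≈ 2.667 bits/symbol.

2.667 bits/symbol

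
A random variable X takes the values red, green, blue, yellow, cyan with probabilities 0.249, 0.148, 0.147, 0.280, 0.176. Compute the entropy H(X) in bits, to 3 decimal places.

2.269 bits

H = −Σ pᵢ log₂ pᵢ.
−0.249·log₂(0.249) = 0.4994
−0.148·log₂(0.148) = 0.4079
−0.147·log₂(0.147) = 0.4066
−0.280·log₂(0.280) = 0.5142
−0.176·log₂(0.176) = 0.4411
Sum ≈ 2.2693 → 2.269 bits.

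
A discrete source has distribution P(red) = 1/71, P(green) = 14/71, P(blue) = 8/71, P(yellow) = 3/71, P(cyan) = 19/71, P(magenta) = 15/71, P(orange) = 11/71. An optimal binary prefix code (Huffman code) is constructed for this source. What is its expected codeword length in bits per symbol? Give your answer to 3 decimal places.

2.549 bits/symbol

Repeatedly combine the two least-probable nodes; the expected code length is the sum of the merged weights.
merge 1/71 + 3/71 → 4/71
merge 4/71 + 8/71 → 12/71
merge 11/71 + 12/71 → 23/71
merge 14/71 + 15/71 → 29/71
merge 19/71 + 23/71 → 42/71
merge 29/71 + 42/71 → 1
L = 4/71 + 12/71 + 23/71 + 29/71 + 42/71 + 1 = 181/71 ≈ 2.549 bits/symbol.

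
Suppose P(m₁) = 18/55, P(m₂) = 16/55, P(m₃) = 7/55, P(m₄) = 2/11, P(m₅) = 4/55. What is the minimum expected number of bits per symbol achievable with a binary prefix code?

2.2 bits/symbol

Repeatedly combine the two least-probable nodes; the expected code length is the sum of the merged weights.
merge 4/55 + 7/55 → 1/5
merge 2/11 + 1/5 → 21/55
merge 16/55 + 18/55 → 34/55
merge 21/55 + 34/55 → 1
L = 1/5 + 21/55 + 34/55 + 1 = 11/5 = 2.2 bits/symbol.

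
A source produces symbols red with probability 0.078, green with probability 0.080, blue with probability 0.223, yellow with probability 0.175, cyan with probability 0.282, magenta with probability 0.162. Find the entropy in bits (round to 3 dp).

2.442 bits

H = −Σ pᵢ log₂ pᵢ.
−0.078·log₂(0.078) = 0.2871
−0.080·log₂(0.080) = 0.2915
−0.223·log₂(0.223) = 0.4828
−0.175·log₂(0.175) = 0.4401
−0.282·log₂(0.282) = 0.5150
−0.162·log₂(0.162) = 0.4254
Sum ≈ 2.4418 → 2.442 bits.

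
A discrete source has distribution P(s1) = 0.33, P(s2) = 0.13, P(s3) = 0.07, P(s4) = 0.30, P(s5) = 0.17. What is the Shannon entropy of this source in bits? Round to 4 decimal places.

H = −Σ pᵢ log₂ pᵢ.
−0.33·log₂(0.33) = 0.5278
−0.13·log₂(0.13) = 0.3826
−0.07·log₂(0.07) = 0.2686
−0.30·log₂(0.30) = 0.5211
−0.17·log₂(0.17) = 0.4346
Sum ≈ 2.1347 → 2.1347 bits.

2.1347 bits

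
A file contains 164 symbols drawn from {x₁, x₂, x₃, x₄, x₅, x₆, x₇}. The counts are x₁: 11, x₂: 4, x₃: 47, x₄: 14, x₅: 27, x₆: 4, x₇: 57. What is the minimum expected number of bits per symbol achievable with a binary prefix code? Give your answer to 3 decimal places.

2.366 bits/symbol

Probabilities are the counts divided by 164.
Repeatedly combine the two least-probable nodes; the expected code length is the sum of the merged weights.
merge 1/41 + 1/41 → 2/41
merge 2/41 + 11/164 → 19/164
merge 7/82 + 19/164 → 33/164
merge 27/164 + 33/164 → 15/41
merge 47/164 + 57/164 → 26/41
merge 15/41 + 26/41 → 1
L = 2/41 + 19/164 + 33/164 + 15/41 + 26/41 + 1 = 97/41 ≈ 2.366 bits/symbol.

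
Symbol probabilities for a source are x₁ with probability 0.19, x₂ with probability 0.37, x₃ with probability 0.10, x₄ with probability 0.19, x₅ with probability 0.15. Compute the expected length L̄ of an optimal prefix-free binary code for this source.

2.25 bits/symbol

Repeatedly combine the two least-probable nodes; the expected code length is the sum of the merged weights.
merge 1/10 + 3/20 → 1/4
merge 19/100 + 19/100 → 19/50
merge 1/4 + 37/100 → 31/50
merge 19/50 + 31/50 → 1
L = 1/4 + 19/50 + 31/50 + 1 = 9/4 = 2.25 bits/symbol.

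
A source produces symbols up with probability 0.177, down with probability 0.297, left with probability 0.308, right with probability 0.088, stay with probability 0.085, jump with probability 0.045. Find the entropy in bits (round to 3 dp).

H = −Σ pᵢ log₂ pᵢ.
−0.177·log₂(0.177) = 0.4422
−0.297·log₂(0.297) = 0.5202
−0.308·log₂(0.308) = 0.5233
−0.088·log₂(0.088) = 0.3086
−0.085·log₂(0.085) = 0.3023
−0.045·log₂(0.045) = 0.2013
Sum ≈ 2.2978 → 2.298 bits.

2.298 bits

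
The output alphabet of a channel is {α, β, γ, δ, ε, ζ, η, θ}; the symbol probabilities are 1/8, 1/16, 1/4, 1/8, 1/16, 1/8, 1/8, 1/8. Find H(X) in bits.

2.875 bits

Each probability is a power of 1/2, so log₂(1/p) is an integer.
H = Σ p·log₂(1/p) = 1/8·3 + 1/16·4 + 1/4·2 + 1/8·3 + 1/16·4 + 1/8·3 + 1/8·3 + 1/8·3 = 2.875 bits.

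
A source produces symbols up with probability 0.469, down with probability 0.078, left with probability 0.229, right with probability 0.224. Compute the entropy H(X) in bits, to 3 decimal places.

1.770 bits

H = −Σ pᵢ log₂ pᵢ.
−0.469·log₂(0.469) = 0.5123
−0.078·log₂(0.078) = 0.2871
−0.229·log₂(0.229) = 0.4870
−0.224·log₂(0.224) = 0.4835
Sum ≈ 1.7699 → 1.770 bits.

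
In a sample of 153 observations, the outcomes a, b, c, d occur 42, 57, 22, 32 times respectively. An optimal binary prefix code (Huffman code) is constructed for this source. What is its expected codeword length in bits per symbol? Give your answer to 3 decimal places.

1.980 bits/symbol

Probabilities are the counts divided by 153.
Repeatedly combine the two least-probable nodes; the expected code length is the sum of the merged weights.
merge 22/153 + 32/153 → 6/17
merge 14/51 + 6/17 → 32/51
merge 19/51 + 32/51 → 1
L = 6/17 + 32/51 + 1 = 101/51 ≈ 1.980 bits/symbol.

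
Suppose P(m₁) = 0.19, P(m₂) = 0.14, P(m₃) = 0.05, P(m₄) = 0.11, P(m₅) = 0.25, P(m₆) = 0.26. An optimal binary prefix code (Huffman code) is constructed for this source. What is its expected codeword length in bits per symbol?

Repeatedly combine the two least-probable nodes; the expected code length is the sum of the merged weights.
merge 1/20 + 11/100 → 4/25
merge 7/50 + 4/25 → 3/10
merge 19/100 + 1/4 → 11/25
merge 13/50 + 3/10 → 14/25
merge 11/25 + 14/25 → 1
L = 4/25 + 3/10 + 11/25 + 14/25 + 1 = 123/50 = 2.46 bits/symbol.

2.46 bits/symbol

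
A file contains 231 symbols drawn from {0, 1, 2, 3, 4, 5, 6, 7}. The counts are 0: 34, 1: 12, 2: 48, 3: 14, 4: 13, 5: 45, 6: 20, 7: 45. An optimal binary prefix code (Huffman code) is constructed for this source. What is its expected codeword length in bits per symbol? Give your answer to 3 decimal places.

Probabilities are the counts divided by 231.
Repeatedly combine the two least-probable nodes; the expected code length is the sum of the merged weights.
merge 4/77 + 13/231 → 25/231
merge 2/33 + 20/231 → 34/231
merge 25/231 + 34/231 → 59/231
merge 34/231 + 15/77 → 79/231
merge 15/77 + 16/77 → 31/77
merge 59/231 + 79/231 → 46/77
merge 31/77 + 46/77 → 1
L = 25/231 + 34/231 + 59/231 + 79/231 + 31/77 + 46/77 + 1 = 659/231 ≈ 2.853 bits/symbol.

2.853 bits/symbol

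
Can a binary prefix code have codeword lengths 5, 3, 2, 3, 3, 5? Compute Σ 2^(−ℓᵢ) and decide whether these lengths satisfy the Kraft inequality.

0.6875; yes

With common denominator 2^5 = 32: Σ 2^(−ℓᵢ) = 1/32 + 4/32 + 8/32 + 4/32 + 4/32 + 1/32 = 22/32 = 0.6875.
Kraft's inequality requires Σ ≤ 1; here Σ = 0.6875 ≤ 1, so such a prefix code exists.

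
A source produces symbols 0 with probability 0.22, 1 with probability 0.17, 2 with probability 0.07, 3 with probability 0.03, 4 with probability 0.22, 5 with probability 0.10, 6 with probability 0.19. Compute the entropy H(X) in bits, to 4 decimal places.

2.6035 bits

H = −Σ pᵢ log₂ pᵢ.
−0.22·log₂(0.22) = 0.4806
−0.17·log₂(0.17) = 0.4346
−0.07·log₂(0.07) = 0.2686
−0.03·log₂(0.03) = 0.1518
−0.22·log₂(0.22) = 0.4806
−0.10·log₂(0.10) = 0.3322
−0.19·log₂(0.19) = 0.4552
Sum ≈ 2.6035 → 2.6035 bits.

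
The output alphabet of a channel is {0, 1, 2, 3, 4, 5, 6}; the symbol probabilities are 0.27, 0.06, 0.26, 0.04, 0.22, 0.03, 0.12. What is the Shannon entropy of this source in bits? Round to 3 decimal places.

2.444 bits

H = −Σ pᵢ log₂ pᵢ.
−0.27·log₂(0.27) = 0.5100
−0.06·log₂(0.06) = 0.2435
−0.26·log₂(0.26) = 0.5053
−0.04·log₂(0.04) = 0.1858
−0.22·log₂(0.22) = 0.4806
−0.03·log₂(0.03) = 0.1518
−0.12·log₂(0.12) = 0.3671
Sum ≈ 2.4440 → 2.444 bits.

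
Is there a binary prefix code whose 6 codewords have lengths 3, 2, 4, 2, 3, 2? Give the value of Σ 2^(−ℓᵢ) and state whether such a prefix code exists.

1.0625; no

With common denominator 2^4 = 16: Σ 2^(−ℓᵢ) = 2/16 + 4/16 + 1/16 + 4/16 + 2/16 + 4/16 = 17/16 = 1.0625.
Kraft's inequality requires Σ ≤ 1; here Σ = 1.0625 > 1, so no such prefix code exists.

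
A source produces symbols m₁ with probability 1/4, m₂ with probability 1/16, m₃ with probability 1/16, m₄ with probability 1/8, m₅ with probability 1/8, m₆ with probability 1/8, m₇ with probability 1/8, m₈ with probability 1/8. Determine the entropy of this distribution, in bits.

Each probability is a power of 1/2, so log₂(1/p) is an integer.
H = Σ p·log₂(1/p) = 1/4·2 + 1/16·4 + 1/16·4 + 1/8·3 + 1/8·3 + 1/8·3 + 1/8·3 + 1/8·3 = 2.875 bits.

2.875 bits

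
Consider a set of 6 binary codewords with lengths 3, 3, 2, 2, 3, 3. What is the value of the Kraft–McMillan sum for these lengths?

With common denominator 2^3 = 8: Σ 2^(−ℓᵢ) = 1/8 + 1/8 + 2/8 + 2/8 + 1/8 + 1/8 = 8/8 = 1.

1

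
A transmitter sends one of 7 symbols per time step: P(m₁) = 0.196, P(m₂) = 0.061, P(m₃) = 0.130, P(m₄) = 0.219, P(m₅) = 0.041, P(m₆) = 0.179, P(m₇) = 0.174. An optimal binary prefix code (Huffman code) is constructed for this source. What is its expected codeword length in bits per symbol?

Repeatedly combine the two least-probable nodes; the expected code length is the sum of the merged weights.
merge 41/1000 + 61/1000 → 51/500
merge 51/500 + 13/100 → 29/125
merge 87/500 + 179/1000 → 353/1000
merge 49/250 + 219/1000 → 83/200
merge 29/125 + 353/1000 → 117/200
merge 83/200 + 117/200 → 1
L = 51/500 + 29/125 + 353/1000 + 83/200 + 117/200 + 1 = 2687/1000 = 2.687 bits/symbol.

2.687 bits/symbol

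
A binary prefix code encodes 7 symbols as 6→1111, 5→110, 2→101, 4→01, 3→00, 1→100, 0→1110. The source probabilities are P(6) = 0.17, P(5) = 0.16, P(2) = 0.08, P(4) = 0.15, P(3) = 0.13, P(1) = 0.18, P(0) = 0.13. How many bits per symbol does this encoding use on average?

3.02 bits/symbol

L̄ = Σ pᵢ·ℓᵢ = 0.17·4 + 0.16·3 + 0.08·3 + 0.15·2 + 0.13·2 + 0.18·3 + 0.13·4 = 3.02 bits/symbol.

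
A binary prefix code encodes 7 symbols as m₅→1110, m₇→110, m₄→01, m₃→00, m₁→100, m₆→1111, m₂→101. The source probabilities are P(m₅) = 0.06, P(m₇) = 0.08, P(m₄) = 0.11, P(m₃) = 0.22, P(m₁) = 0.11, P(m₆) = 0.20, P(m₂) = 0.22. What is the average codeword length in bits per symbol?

L̄ = Σ pᵢ·ℓᵢ = 0.06·4 + 0.08·3 + 0.11·2 + 0.22·2 + 0.11·3 + 0.20·4 + 0.22·3 = 2.93 bits/symbol.

2.93 bits/symbol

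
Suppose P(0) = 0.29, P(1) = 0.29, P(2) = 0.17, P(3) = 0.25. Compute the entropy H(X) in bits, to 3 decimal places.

H = −Σ pᵢ log₂ pᵢ.
−0.29·log₂(0.29) = 0.5179
−0.29·log₂(0.29) = 0.5179
−0.17·log₂(0.17) = 0.4346
−0.25·log₂(0.25) = 0.5000
Sum ≈ 1.9704 → 1.970 bits.

1.970 bits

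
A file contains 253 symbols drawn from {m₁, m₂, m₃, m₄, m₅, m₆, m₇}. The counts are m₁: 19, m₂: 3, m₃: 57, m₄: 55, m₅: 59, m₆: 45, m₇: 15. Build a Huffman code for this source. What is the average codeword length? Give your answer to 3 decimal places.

2.542 bits/symbol

Probabilities are the counts divided by 253.
Repeatedly combine the two least-probable nodes; the expected code length is the sum of the merged weights.
merge 3/253 + 15/253 → 18/253
merge 18/253 + 19/253 → 37/253
merge 37/253 + 45/253 → 82/253
merge 5/23 + 57/253 → 112/253
merge 59/253 + 82/253 → 141/253
merge 112/253 + 141/253 → 1
L = 18/253 + 37/253 + 82/253 + 112/253 + 141/253 + 1 = 643/253 ≈ 2.542 bits/symbol.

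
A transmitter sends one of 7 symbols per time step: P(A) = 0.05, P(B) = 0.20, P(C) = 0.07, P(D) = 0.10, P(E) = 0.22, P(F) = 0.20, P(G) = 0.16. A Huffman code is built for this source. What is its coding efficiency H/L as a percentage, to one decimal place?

Entropy H = −Σ p log₂ p ≈ 2.6492 bits.
Huffman merges: 1/20+7/100→3/25; 1/10+3/25→11/50; 4/25+1/5→9/25; 1/5+11/50→21/50; 11/50+9/25→29/50; 21/50+29/50→1. L = 27/10 ≈ 2.7000.
Efficiency = H/L = 2.6492/2.7000 = 98.1%.

98.1%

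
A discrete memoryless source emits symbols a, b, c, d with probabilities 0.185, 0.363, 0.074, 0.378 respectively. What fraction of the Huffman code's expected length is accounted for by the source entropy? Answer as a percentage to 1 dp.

95.1%

Entropy H = −Σ p log₂ p ≈ 1.7896 bits.
Huffman merges: 37/500+37/200→259/1000; 259/1000+363/1000→311/500; 189/500+311/500→1. L = 1881/1000 ≈ 1.8810.
Efficiency = H/L = 1.7896/1.8810 = 95.1%.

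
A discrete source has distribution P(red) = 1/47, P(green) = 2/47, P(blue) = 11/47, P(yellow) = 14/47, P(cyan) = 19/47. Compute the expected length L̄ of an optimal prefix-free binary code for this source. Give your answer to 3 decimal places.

1.957 bits/symbol

Repeatedly combine the two least-probable nodes; the expected code length is the sum of the merged weights.
merge 1/47 + 2/47 → 3/47
merge 3/47 + 11/47 → 14/47
merge 14/47 + 14/47 → 28/47
merge 19/47 + 28/47 → 1
L = 3/47 + 14/47 + 28/47 + 1 = 92/47 ≈ 1.957 bits/symbol.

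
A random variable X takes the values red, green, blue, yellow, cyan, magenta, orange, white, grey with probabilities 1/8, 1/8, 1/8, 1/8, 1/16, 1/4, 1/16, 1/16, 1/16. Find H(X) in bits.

Each probability is a power of 1/2, so log₂(1/p) is an integer.
H = Σ p·log₂(1/p) = 1/8·3 + 1/8·3 + 1/8·3 + 1/8·3 + 1/16·4 + 1/4·2 + 1/16·4 + 1/16·4 + 1/16·4 = 3 bits.

3 bits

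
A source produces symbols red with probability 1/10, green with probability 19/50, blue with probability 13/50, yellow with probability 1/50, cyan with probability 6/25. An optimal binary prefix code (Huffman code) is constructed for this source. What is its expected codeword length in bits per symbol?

Repeatedly combine the two least-probable nodes; the expected code length is the sum of the merged weights.
merge 1/50 + 1/10 → 3/25
merge 3/25 + 6/25 → 9/25
merge 13/50 + 9/25 → 31/50
merge 19/50 + 31/50 → 1
L = 3/25 + 9/25 + 31/50 + 1 = 21/10 = 2.1 bits/symbol.

2.1 bits/symbol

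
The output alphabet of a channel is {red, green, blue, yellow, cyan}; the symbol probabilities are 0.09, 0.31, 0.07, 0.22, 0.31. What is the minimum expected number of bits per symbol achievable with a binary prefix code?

Repeatedly combine the two least-probable nodes; the expected code length is the sum of the merged weights.
merge 7/100 + 9/100 → 4/25
merge 4/25 + 11/50 → 19/50
merge 31/100 + 31/100 → 31/50
merge 19/50 + 31/50 → 1
L = 4/25 + 19/50 + 31/50 + 1 = 54/25 = 2.16 bits/symbol.

2.16 bits/symbol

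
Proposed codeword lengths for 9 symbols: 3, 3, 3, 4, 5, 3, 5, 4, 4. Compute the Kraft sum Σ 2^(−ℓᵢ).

With common denominator 2^5 = 32: Σ 2^(−ℓᵢ) = 4/32 + 4/32 + 4/32 + 2/32 + 1/32 + 4/32 + 1/32 + 2/32 + 2/32 = 24/32 = 0.75.

0.75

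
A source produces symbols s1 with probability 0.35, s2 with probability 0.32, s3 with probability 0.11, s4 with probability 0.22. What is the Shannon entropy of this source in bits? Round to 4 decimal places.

1.8870 bits

H = −Σ pᵢ log₂ pᵢ.
−0.35·log₂(0.35) = 0.5301
−0.32·log₂(0.32) = 0.5260
−0.11·log₂(0.11) = 0.3503
−0.22·log₂(0.22) = 0.4806
Sum ≈ 1.8870 → 1.8870 bits.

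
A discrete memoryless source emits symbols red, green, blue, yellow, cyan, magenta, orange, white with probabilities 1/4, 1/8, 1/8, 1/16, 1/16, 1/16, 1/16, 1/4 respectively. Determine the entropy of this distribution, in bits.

2.75 bits

Each probability is a power of 1/2, so log₂(1/p) is an integer.
H = Σ p·log₂(1/p) = 1/4·2 + 1/8·3 + 1/8·3 + 1/16·4 + 1/16·4 + 1/16·4 + 1/16·4 + 1/4·2 = 2.75 bits.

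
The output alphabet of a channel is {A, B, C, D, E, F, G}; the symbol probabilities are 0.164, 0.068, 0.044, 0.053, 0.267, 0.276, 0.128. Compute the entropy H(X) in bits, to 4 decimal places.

H = −Σ pᵢ log₂ pᵢ.
−0.164·log₂(0.164) = 0.4278
−0.068·log₂(0.068) = 0.2637
−0.044·log₂(0.044) = 0.1983
−0.053·log₂(0.053) = 0.2246
−0.267·log₂(0.267) = 0.5087
−0.276·log₂(0.276) = 0.5126
−0.128·log₂(0.128) = 0.3796
Sum ≈ 2.5152 → 2.5152 bits.

2.5152 bits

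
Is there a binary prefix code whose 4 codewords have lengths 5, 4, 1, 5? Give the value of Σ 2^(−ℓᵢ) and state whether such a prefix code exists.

0.625; yes

With common denominator 2^5 = 32: Σ 2^(−ℓᵢ) = 1/32 + 2/32 + 16/32 + 1/32 = 20/32 = 0.625.
Kraft's inequality requires Σ ≤ 1; here Σ = 0.625 ≤ 1, so such a prefix code exists.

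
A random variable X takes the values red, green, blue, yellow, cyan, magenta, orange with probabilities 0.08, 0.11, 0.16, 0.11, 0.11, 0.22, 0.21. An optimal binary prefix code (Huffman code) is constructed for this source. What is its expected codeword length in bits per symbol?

2.76 bits/symbol

Repeatedly combine the two least-probable nodes; the expected code length is the sum of the merged weights.
merge 2/25 + 11/100 → 19/100
merge 11/100 + 11/100 → 11/50
merge 4/25 + 19/100 → 7/20
merge 21/100 + 11/50 → 43/100
merge 11/50 + 7/20 → 57/100
merge 43/100 + 57/100 → 1
L = 19/100 + 11/50 + 7/20 + 43/100 + 57/100 + 1 = 69/25 = 2.76 bits/symbol.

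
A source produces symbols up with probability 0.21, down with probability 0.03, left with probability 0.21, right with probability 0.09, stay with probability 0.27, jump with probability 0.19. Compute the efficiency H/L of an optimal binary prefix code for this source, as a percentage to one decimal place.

97.7%

Entropy H = −Σ p log₂ p ≈ 2.3753 bits.
Huffman merges: 3/100+9/100→3/25; 3/25+19/100→31/100; 21/100+21/100→21/50; 27/100+31/100→29/50; 21/50+29/50→1. L = 243/100 ≈ 2.4300.
Efficiency = H/L = 2.3753/2.4300 = 97.7%.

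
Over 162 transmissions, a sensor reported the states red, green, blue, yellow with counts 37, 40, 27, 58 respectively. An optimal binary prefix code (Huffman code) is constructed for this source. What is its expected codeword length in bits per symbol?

2 bits/symbol

Probabilities are the counts divided by 162.
Repeatedly combine the two least-probable nodes; the expected code length is the sum of the merged weights.
merge 1/6 + 37/162 → 32/81
merge 20/81 + 29/81 → 49/81
merge 32/81 + 49/81 → 1
L = 32/81 + 49/81 + 1 = 2 bits/symbol.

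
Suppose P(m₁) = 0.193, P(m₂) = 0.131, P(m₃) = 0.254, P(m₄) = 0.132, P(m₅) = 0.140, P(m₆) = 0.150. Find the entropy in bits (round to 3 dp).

2.538 bits

H = −Σ pᵢ log₂ pᵢ.
−0.193·log₂(0.193) = 0.4581
−0.131·log₂(0.131) = 0.3841
−0.254·log₂(0.254) = 0.5022
−0.132·log₂(0.132) = 0.3856
−0.140·log₂(0.140) = 0.3971
−0.150·log₂(0.150) = 0.4105
Sum ≈ 2.5377 → 2.538 bits.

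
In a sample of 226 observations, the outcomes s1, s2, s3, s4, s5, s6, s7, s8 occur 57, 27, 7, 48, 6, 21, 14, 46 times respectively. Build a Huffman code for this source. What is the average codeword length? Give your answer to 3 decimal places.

2.712 bits/symbol

Probabilities are the counts divided by 226.
Repeatedly combine the two least-probable nodes; the expected code length is the sum of the merged weights.
merge 3/113 + 7/226 → 13/226
merge 13/226 + 7/113 → 27/226
merge 21/226 + 27/226 → 24/113
merge 27/226 + 23/113 → 73/226
merge 24/113 + 24/113 → 48/113
merge 57/226 + 73/226 → 65/113
merge 48/113 + 65/113 → 1
L = 13/226 + 27/226 + 24/113 + 73/226 + 48/113 + 65/113 + 1 = 613/226 ≈ 2.712 bits/symbol.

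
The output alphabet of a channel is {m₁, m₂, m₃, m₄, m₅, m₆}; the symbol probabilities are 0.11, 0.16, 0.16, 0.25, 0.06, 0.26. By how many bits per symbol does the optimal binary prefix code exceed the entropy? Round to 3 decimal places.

0.045 bits

Entropy H = −Σ p log₂ p ≈ 2.4451 bits.
Huffman merges: 3/50+11/100→17/100; 4/25+4/25→8/25; 17/100+1/4→21/50; 13/50+8/25→29/50; 21/50+29/50→1. L = 249/100 ≈ 2.4900.
L − H = 2.4900 − 2.4451 = 0.045 bits.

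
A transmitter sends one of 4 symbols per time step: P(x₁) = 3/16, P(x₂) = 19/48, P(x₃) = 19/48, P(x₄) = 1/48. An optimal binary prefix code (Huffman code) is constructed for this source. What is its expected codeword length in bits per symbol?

Repeatedly combine the two least-probable nodes; the expected code length is the sum of the merged weights.
merge 1/48 + 3/16 → 5/24
merge 5/24 + 19/48 → 29/48
merge 19/48 + 29/48 → 1
L = 5/24 + 29/48 + 1 = 29/16 = 1.8125 bits/symbol.

1.8125 bits/symbol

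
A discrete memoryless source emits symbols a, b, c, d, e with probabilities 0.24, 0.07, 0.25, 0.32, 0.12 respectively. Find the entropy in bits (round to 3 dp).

H = −Σ pᵢ log₂ pᵢ.
−0.24·log₂(0.24) = 0.4941
−0.07·log₂(0.07) = 0.2686
−0.25·log₂(0.25) = 0.5000
−0.32·log₂(0.32) = 0.5260
−0.12·log₂(0.12) = 0.3671
Sum ≈ 2.1558 → 2.156 bits.

2.156 bits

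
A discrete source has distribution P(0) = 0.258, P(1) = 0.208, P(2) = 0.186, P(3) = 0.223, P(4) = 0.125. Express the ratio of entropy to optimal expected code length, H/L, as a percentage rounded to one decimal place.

Entropy H = −Σ p log₂ p ≈ 2.2846 bits.
Huffman merges: 1/8+93/500→311/1000; 26/125+223/1000→431/1000; 129/500+311/1000→569/1000; 431/1000+569/1000→1. L = 2311/1000 ≈ 2.3110.
Efficiency = H/L = 2.2846/2.3110 = 98.9%.

98.9%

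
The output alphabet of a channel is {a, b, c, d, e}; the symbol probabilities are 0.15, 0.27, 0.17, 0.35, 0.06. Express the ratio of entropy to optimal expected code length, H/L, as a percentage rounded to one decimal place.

96.3%

Entropy H = −Σ p log₂ p ≈ 2.1288 bits.
Huffman merges: 3/50+3/20→21/100; 17/100+21/100→19/50; 27/100+7/20→31/50; 19/50+31/50→1. L = 221/100 ≈ 2.2100.
Efficiency = H/L = 2.1288/2.2100 = 96.3%.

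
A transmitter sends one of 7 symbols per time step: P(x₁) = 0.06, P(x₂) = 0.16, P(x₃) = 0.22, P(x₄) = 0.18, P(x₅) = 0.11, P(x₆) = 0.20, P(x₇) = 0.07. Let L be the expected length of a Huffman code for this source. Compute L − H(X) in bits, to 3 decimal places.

Entropy H = −Σ p log₂ p ≈ 2.6757 bits.
Huffman merges: 3/50+7/100→13/100; 11/100+13/100→6/25; 4/25+9/50→17/50; 1/5+11/50→21/50; 6/25+17/50→29/50; 21/50+29/50→1. L = 271/100 ≈ 2.7100.
L − H = 2.7100 − 2.6757 = 0.034 bits.

0.034 bits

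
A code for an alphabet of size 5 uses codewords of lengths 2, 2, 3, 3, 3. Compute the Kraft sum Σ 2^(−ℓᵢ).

0.875

With common denominator 2^3 = 8: Σ 2^(−ℓᵢ) = 2/8 + 2/8 + 1/8 + 1/8 + 1/8 = 7/8 = 0.875.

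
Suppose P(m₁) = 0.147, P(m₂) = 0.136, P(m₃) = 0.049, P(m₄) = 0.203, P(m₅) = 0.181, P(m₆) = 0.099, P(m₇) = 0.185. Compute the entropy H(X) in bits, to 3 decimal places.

H = −Σ pᵢ log₂ pᵢ.
−0.147·log₂(0.147) = 0.4066
−0.136·log₂(0.136) = 0.3915
−0.049·log₂(0.049) = 0.2132
−0.203·log₂(0.203) = 0.4670
−0.181·log₂(0.181) = 0.4463
−0.099·log₂(0.099) = 0.3303
−0.185·log₂(0.185) = 0.4504
Sum ≈ 2.7053 → 2.705 bits.

2.705 bits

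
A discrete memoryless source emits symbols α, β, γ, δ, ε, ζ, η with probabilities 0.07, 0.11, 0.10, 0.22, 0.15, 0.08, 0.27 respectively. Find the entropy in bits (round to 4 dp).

2.6437 bits

H = −Σ pᵢ log₂ pᵢ.
−0.07·log₂(0.07) = 0.2686
−0.11·log₂(0.11) = 0.3503
−0.10·log₂(0.10) = 0.3322
−0.22·log₂(0.22) = 0.4806
−0.15·log₂(0.15) = 0.4105
−0.08·log₂(0.08) = 0.2915
−0.27·log₂(0.27) = 0.5100
Sum ≈ 2.6437 → 2.6437 bits.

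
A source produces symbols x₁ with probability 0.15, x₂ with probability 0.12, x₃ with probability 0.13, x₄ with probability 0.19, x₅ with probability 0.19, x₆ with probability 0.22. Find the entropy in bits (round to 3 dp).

2.551 bits

H = −Σ pᵢ log₂ pᵢ.
−0.15·log₂(0.15) = 0.4105
−0.12·log₂(0.12) = 0.3671
−0.13·log₂(0.13) = 0.3826
−0.19·log₂(0.19) = 0.4552
−0.19·log₂(0.19) = 0.4552
−0.22·log₂(0.22) = 0.4806
Sum ≈ 2.5513 → 2.551 bits.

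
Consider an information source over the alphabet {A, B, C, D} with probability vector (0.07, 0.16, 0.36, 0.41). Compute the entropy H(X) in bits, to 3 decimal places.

1.750 bits

H = −Σ pᵢ log₂ pᵢ.
−0.07·log₂(0.07) = 0.2686
−0.16·log₂(0.16) = 0.4230
−0.36·log₂(0.36) = 0.5306
−0.41·log₂(0.41) = 0.5274
Sum ≈ 1.7496 → 1.750 bits.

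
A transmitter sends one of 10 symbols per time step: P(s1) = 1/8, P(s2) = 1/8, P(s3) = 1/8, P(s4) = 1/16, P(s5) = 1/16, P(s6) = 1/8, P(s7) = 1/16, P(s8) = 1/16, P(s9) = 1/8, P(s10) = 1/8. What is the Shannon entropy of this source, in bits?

3.25 bits

Each probability is a power of 1/2, so log₂(1/p) is an integer.
H = Σ p·log₂(1/p) = 1/8·3 + 1/8·3 + 1/8·3 + 1/16·4 + 1/16·4 + 1/8·3 + 1/16·4 + 1/16·4 + 1/8·3 + 1/8·3 = 3.25 bits.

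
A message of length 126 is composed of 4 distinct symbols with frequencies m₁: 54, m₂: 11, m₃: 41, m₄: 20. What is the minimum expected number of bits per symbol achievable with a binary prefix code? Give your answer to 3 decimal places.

Probabilities are the counts divided by 126.
Repeatedly combine the two least-probable nodes; the expected code length is the sum of the merged weights.
merge 11/126 + 10/63 → 31/126
merge 31/126 + 41/126 → 4/7
merge 3/7 + 4/7 → 1
L = 31/126 + 4/7 + 1 = 229/126 ≈ 1.817 bits/symbol.

1.817 bits/symbol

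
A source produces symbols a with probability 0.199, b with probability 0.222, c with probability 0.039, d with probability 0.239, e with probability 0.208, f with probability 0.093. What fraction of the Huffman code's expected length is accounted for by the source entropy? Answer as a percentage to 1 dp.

Entropy H = −Σ p log₂ p ≈ 2.4115 bits.
Huffman merges: 39/1000+93/1000→33/250; 33/250+199/1000→331/1000; 26/125+111/500→43/100; 239/1000+331/1000→57/100; 43/100+57/100→1. L = 2463/1000 ≈ 2.4630.
Efficiency = H/L = 2.4115/2.4630 = 97.9%.

97.9%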